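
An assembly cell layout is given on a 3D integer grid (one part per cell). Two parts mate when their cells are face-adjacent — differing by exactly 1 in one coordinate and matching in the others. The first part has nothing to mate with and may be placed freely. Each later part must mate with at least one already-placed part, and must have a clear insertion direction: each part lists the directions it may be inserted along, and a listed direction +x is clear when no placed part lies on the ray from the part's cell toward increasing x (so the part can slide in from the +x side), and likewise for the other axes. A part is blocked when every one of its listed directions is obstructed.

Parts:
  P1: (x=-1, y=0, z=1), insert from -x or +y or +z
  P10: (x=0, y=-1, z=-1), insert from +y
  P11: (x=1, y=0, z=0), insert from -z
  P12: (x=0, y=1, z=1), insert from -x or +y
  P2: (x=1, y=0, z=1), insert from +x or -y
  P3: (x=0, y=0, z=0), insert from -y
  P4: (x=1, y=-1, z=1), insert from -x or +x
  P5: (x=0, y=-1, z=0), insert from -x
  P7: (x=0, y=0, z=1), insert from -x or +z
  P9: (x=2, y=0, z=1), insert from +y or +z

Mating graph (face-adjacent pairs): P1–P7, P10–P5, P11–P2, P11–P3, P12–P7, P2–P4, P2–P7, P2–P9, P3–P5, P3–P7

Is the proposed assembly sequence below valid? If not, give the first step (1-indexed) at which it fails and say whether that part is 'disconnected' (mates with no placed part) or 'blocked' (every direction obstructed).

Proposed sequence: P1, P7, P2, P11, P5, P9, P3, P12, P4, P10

1. P1@(-1, 0, 1) [-x clear] — {P1}
2. P7@(0, 0, 1) [+z clear] — {P1, P7}
3. P2@(1, 0, 1) [+x clear] — {P1, P2, P7}
4. P11@(1, 0, 0) [-z clear] — {P1, P11, P2, P7}
5. P5@(0, -1, 0) — no placed neighbour ⇒ disconnected

Invalid at step 5 (disconnected)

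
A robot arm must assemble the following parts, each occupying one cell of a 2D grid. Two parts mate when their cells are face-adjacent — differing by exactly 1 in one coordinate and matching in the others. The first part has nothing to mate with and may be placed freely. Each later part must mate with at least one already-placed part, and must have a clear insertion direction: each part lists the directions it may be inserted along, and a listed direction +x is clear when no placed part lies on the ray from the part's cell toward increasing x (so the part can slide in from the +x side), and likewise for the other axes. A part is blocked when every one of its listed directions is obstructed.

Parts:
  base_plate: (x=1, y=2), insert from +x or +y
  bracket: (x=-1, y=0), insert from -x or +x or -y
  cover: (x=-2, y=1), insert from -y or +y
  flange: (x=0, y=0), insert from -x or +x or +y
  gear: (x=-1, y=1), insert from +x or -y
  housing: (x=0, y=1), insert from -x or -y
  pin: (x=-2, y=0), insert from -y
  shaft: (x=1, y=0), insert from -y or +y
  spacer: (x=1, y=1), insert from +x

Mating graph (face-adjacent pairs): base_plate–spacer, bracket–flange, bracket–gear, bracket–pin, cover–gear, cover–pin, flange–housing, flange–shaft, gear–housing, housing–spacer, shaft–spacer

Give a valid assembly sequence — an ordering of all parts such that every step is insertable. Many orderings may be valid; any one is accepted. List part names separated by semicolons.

spacer; base_plate; shaft; housing; gear; cover; flange; bracket; pin

1. spacer@(1, 1) [+x clear] — {spacer}
2. base_plate@(1, 2) [+x clear] — {base_plate, spacer}
3. shaft@(1, 0) [-y clear] — {base_plate, shaft, spacer}
4. housing@(0, 1) [-x clear] — {base_plate, housing, shaft, spacer}
5. gear@(-1, 1) [-y clear] — {base_plate, gear, housing, shaft, spacer}
6. cover@(-2, 1) [-y clear] — {base_plate, cover, gear, housing, shaft, spacer}
7. flange@(0, 0) [-x clear] — {base_plate, cover, flange, gear, housing, shaft, spacer}
8. bracket@(-1, 0) [-x clear] — {base_plate, bracket, cover, flange, gear, housing, shaft, spacer}
9. pin@(-2, 0) [-y clear] — {base_plate, bracket, cover, flange, gear, housing, pin, shaft, spacer}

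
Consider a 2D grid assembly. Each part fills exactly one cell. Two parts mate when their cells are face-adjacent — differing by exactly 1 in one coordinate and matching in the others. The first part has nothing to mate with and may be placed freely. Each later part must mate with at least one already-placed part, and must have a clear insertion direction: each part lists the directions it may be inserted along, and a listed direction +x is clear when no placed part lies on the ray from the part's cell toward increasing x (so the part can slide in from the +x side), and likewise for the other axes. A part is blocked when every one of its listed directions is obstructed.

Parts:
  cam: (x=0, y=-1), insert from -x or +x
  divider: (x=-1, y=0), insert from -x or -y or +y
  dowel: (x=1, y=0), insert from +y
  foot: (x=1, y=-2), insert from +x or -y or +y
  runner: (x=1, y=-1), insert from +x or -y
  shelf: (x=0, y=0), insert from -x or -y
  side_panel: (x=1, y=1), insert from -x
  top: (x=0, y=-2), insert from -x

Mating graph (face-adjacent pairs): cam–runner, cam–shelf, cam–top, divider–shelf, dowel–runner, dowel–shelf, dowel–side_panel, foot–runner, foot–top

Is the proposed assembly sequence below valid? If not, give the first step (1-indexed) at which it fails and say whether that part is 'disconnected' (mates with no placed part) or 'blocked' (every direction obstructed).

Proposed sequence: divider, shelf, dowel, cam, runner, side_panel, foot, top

1. divider@(-1, 0) [-x clear] — {divider}
2. shelf@(0, 0) [-y clear] — {divider, shelf}
3. dowel@(1, 0) [+y clear] — {divider, dowel, shelf}
4. cam@(0, -1) [-x clear] — {cam, divider, dowel, shelf}
5. runner@(1, -1) [+x clear] — {cam, divider, dowel, runner, shelf}
6. side_panel@(1, 1) [-x clear] — {cam, divider, dowel, runner, shelf, side_panel}
7. foot@(1, -2) [+x clear] — {cam, divider, dowel, foot, runner, shelf, side_panel}
8. top@(0, -2) [-x clear] — {cam, divider, dowel, foot, runner, shelf, side_panel, top}

Valid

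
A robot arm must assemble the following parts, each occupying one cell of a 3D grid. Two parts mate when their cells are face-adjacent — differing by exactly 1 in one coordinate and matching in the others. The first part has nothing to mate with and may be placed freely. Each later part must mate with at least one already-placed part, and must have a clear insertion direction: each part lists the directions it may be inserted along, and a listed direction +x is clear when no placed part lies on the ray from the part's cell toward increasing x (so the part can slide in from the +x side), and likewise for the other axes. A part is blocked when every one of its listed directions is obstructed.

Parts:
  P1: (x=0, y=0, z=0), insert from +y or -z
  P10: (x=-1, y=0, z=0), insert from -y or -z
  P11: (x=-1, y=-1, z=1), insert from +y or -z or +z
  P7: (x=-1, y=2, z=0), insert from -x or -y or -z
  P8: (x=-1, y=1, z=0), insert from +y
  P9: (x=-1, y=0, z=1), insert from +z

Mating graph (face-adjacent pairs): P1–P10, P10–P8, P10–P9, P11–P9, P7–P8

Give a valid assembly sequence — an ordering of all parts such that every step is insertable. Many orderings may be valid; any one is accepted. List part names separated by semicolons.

P8; P7; P10; P1; P9; P11

1. P8@(-1, 1, 0) [+y clear] — {P8}
2. P7@(-1, 2, 0) [-x clear] — {P7, P8}
3. P10@(-1, 0, 0) [-y clear] — {P10, P7, P8}
4. P1@(0, 0, 0) [+y clear] — {P1, P10, P7, P8}
5. P9@(-1, 0, 1) [+z clear] — {P1, P10, P7, P8, P9}
6. P11@(-1, -1, 1) [-z clear] — {P1, P10, P11, P7, P8, P9}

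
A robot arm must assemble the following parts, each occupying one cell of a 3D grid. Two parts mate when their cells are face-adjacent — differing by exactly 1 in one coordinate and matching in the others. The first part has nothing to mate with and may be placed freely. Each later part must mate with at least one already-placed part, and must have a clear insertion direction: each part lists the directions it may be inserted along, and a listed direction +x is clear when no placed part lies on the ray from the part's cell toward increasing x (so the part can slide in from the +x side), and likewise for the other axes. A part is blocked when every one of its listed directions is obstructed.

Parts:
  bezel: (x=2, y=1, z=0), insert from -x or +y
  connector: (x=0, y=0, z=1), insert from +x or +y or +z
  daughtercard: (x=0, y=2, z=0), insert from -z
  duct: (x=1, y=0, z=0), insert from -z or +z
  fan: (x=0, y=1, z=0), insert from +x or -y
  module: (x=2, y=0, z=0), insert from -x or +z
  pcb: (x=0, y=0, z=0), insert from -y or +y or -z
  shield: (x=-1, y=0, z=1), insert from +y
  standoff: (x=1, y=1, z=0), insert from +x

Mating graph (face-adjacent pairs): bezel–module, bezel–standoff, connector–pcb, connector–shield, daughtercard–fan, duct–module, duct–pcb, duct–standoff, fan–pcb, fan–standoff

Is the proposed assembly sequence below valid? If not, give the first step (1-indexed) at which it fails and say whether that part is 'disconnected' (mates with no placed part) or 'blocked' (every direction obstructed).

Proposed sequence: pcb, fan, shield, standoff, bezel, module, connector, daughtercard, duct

1. pcb@(0, 0, 0) [-y clear] — {pcb}
2. fan@(0, 1, 0) [+x clear] — {fan, pcb}
3. shield@(-1, 0, 1) — no placed neighbour ⇒ disconnected

Invalid at step 3 (disconnected)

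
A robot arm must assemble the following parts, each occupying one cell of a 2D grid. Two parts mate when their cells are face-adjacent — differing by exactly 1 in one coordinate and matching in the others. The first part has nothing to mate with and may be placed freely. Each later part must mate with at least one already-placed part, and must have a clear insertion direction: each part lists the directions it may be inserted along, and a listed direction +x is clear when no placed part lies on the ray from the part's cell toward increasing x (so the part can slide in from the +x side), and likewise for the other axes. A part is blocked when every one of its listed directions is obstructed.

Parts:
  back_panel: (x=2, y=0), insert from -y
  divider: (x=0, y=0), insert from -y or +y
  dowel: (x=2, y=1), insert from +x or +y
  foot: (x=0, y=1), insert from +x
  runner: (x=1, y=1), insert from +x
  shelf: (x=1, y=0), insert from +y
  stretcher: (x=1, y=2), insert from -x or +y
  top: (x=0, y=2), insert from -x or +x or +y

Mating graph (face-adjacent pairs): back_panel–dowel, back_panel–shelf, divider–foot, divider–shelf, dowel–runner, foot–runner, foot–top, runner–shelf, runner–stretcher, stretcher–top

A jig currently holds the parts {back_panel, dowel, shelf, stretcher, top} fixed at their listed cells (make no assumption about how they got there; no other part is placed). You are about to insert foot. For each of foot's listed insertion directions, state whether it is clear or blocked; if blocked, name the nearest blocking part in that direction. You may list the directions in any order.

+x: nearest on ray is dowel@(2, 1) ⇒ blocked

+x: blocked by dowel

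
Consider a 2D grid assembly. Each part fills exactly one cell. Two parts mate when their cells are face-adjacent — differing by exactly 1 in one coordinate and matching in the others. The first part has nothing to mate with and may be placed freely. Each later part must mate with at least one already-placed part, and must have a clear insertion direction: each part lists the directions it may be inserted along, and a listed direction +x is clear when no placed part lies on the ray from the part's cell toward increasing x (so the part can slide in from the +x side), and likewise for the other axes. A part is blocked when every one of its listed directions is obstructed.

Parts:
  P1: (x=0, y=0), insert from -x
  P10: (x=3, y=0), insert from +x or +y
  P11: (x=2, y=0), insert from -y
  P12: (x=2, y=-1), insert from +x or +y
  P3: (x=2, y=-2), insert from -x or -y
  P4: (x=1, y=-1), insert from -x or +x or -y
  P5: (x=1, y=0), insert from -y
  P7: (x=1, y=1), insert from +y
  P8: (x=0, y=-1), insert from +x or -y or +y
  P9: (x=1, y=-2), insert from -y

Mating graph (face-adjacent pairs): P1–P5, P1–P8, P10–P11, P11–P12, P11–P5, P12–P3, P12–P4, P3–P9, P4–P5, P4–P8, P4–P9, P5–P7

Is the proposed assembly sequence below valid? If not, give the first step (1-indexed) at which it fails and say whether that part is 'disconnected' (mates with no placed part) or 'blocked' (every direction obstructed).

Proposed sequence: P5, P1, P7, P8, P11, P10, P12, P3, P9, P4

1. P5@(1, 0) [-y clear] — {P5}
2. P1@(0, 0) [-x clear] — {P1, P5}
3. P7@(1, 1) [+y clear] — {P1, P5, P7}
4. P8@(0, -1) [+x clear] — {P1, P5, P7, P8}
5. P11@(2, 0) [-y clear] — {P1, P11, P5, P7, P8}
6. P10@(3, 0) [+x clear] — {P1, P10, P11, P5, P7, P8}
7. P12@(2, -1) [+x clear] — {P1, P10, P11, P12, P5, P7, P8}
8. P3@(2, -2) [-x clear] — {P1, P10, P11, P12, P3, P5, P7, P8}
9. P9@(1, -2) [-y clear] — {P1, P10, P11, P12, P3, P5, P7, P8, P9}
10. P4@(1, -1) — -x/+x/-y all obstructed ⇒ blocked

Invalid at step 10 (blocked)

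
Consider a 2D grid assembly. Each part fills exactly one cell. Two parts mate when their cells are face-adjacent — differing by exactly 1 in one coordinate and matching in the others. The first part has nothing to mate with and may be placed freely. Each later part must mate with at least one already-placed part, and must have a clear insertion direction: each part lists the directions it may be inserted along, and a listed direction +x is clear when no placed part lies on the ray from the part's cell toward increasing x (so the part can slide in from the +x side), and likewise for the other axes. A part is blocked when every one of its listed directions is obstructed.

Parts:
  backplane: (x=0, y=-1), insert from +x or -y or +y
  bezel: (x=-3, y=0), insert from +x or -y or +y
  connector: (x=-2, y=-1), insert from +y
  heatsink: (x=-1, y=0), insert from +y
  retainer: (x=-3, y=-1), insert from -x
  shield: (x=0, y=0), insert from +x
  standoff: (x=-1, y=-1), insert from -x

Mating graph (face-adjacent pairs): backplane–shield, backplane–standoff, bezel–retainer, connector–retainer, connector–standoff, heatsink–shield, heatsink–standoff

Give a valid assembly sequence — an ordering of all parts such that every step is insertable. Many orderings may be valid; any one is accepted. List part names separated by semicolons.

1. shield@(0, 0) [+x clear] — {shield}
2. backplane@(0, -1) [+x clear] — {backplane, shield}
3. standoff@(-1, -1) [-x clear] — {backplane, shield, standoff}
4. connector@(-2, -1) [+y clear] — {backplane, connector, shield, standoff}
5. retainer@(-3, -1) [-x clear] — {backplane, connector, retainer, shield, standoff}
6. bezel@(-3, 0) [+y clear] — {backplane, bezel, connector, retainer, shield, standoff}
7. heatsink@(-1, 0) [+y clear] — {backplane, bezel, connector, heatsink, retainer, shield, standoff}

shield; backplane; standoff; connector; retainer; bezel; heatsink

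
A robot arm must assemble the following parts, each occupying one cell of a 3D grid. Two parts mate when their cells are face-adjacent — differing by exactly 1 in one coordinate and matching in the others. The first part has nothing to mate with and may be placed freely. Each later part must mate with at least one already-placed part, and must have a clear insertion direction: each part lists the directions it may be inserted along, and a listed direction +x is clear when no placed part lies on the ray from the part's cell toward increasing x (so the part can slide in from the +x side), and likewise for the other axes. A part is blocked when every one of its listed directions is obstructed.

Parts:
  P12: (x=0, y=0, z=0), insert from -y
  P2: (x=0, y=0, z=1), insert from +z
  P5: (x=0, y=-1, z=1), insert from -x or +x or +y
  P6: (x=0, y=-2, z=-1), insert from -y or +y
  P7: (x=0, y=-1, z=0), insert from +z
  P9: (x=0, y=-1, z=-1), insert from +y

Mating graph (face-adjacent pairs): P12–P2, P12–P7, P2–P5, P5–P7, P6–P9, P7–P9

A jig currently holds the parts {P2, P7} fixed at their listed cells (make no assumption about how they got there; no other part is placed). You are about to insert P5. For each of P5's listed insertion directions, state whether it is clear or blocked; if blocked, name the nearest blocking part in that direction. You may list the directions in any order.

+x: clear; +y: blocked by P2; -x: clear

-x: ray from P5(0, -1, 1) has no placed part ⇒ clear
+x: ray from P5(0, -1, 1) has no placed part ⇒ clear
+y: nearest on ray is P2@(0, 0, 1) ⇒ blocked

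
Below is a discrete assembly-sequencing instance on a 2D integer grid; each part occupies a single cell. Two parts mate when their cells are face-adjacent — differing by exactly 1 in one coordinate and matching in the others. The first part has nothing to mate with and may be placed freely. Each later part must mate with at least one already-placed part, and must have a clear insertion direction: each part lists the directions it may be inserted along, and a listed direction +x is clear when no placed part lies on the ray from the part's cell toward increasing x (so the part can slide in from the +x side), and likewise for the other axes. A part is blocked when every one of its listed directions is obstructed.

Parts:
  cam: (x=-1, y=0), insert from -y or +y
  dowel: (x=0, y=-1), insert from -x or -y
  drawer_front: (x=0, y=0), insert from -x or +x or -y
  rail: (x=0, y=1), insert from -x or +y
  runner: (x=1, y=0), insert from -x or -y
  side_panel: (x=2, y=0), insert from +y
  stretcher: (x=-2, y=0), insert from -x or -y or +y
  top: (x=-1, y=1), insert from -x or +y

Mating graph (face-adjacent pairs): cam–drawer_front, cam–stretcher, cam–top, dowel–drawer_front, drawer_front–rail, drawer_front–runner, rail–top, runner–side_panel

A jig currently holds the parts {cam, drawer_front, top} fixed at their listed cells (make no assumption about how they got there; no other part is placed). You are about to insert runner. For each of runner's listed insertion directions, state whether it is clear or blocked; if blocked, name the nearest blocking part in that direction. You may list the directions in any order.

-x: blocked by drawer_front; -y: clear

-x: nearest on ray is drawer_front@(0, 0) ⇒ blocked
-y: ray from runner(1, 0) has no placed part ⇒ clear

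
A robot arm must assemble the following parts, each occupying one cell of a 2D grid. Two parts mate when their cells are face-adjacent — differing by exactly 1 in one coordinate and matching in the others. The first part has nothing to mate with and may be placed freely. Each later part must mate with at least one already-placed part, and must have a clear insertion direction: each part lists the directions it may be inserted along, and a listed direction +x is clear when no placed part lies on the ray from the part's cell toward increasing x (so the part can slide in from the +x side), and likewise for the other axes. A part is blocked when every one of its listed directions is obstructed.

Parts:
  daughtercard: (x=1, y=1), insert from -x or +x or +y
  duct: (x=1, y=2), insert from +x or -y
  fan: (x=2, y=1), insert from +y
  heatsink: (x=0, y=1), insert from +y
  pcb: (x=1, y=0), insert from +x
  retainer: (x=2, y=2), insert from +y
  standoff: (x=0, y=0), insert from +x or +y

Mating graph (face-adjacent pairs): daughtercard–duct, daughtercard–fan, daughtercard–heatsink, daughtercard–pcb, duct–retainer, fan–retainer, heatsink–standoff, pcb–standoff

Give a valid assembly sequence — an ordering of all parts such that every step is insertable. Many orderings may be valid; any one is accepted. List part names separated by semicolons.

1. standoff@(0, 0) [+x clear] — {standoff}
2. heatsink@(0, 1) [+y clear] — {heatsink, standoff}
3. daughtercard@(1, 1) [+x clear] — {daughtercard, heatsink, standoff}
4. pcb@(1, 0) [+x clear] — {daughtercard, heatsink, pcb, standoff}
5. duct@(1, 2) [+x clear] — {daughtercard, duct, heatsink, pcb, standoff}
6. fan@(2, 1) [+y clear] — {daughtercard, duct, fan, heatsink, pcb, standoff}
7. retainer@(2, 2) [+y clear] — {daughtercard, duct, fan, heatsink, pcb, retainer, standoff}

standoff; heatsink; daughtercard; pcb; duct; fan; retainer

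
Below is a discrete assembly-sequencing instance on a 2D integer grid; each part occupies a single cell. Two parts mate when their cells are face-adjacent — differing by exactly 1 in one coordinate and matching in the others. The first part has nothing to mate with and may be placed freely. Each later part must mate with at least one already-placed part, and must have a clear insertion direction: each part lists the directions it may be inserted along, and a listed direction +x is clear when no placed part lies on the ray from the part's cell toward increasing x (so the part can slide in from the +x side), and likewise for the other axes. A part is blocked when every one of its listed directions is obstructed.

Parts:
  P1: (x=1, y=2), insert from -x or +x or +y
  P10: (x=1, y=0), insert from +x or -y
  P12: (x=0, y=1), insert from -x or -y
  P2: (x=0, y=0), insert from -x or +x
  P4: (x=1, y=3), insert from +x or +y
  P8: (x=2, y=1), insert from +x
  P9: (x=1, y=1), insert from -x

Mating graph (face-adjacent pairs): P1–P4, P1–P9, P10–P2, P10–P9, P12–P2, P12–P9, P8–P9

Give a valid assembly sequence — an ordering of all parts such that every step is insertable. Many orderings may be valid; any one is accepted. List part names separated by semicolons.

P1; P9; P4; P12; P10; P8; P2

1. P1@(1, 2) [-x clear] — {P1}
2. P9@(1, 1) [-x clear] — {P1, P9}
3. P4@(1, 3) [+x clear] — {P1, P4, P9}
4. P12@(0, 1) [-x clear] — {P1, P12, P4, P9}
5. P10@(1, 0) [+x clear] — {P1, P10, P12, P4, P9}
6. P8@(2, 1) [+x clear] — {P1, P10, P12, P4, P8, P9}
7. P2@(0, 0) [-x clear] — {P1, P10, P12, P2, P4, P8, P9}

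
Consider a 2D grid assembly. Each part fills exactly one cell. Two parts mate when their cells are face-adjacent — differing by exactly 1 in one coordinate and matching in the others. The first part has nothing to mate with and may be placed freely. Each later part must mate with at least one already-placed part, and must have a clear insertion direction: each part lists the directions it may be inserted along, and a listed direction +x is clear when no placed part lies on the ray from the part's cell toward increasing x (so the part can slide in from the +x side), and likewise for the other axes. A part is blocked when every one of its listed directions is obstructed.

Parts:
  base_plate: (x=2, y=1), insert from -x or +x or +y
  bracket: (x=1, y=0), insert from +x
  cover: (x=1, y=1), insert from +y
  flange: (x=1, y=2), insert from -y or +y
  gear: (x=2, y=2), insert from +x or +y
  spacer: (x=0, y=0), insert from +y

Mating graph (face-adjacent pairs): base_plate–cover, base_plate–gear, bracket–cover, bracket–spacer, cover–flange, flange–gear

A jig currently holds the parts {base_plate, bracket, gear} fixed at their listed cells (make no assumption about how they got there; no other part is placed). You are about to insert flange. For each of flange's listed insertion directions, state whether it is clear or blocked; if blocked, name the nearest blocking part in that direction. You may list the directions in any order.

-y: nearest on ray is bracket@(1, 0) ⇒ blocked
+y: ray from flange(1, 2) has no placed part ⇒ clear

+y: clear; -y: blocked by bracket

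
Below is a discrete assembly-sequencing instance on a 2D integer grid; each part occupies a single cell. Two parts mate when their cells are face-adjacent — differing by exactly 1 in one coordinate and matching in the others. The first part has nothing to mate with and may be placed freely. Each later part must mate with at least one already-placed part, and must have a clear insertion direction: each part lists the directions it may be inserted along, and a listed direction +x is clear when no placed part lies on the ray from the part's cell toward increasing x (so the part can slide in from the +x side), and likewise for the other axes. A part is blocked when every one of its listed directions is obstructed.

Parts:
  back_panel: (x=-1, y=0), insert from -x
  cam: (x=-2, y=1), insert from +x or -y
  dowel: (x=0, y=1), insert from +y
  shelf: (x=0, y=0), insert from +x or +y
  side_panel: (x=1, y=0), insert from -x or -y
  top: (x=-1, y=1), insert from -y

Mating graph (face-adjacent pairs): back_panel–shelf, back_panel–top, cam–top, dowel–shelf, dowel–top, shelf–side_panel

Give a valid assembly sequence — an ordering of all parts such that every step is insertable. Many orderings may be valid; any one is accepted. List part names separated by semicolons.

shelf; side_panel; dowel; top; cam; back_panel

1. shelf@(0, 0) [+x clear] — {shelf}
2. side_panel@(1, 0) [-y clear] — {shelf, side_panel}
3. dowel@(0, 1) [+y clear] — {dowel, shelf, side_panel}
4. top@(-1, 1) [-y clear] — {dowel, shelf, side_panel, top}
5. cam@(-2, 1) [-y clear] — {cam, dowel, shelf, side_panel, top}
6. back_panel@(-1, 0) [-x clear] — {back_panel, cam, dowel, shelf, side_panel, top}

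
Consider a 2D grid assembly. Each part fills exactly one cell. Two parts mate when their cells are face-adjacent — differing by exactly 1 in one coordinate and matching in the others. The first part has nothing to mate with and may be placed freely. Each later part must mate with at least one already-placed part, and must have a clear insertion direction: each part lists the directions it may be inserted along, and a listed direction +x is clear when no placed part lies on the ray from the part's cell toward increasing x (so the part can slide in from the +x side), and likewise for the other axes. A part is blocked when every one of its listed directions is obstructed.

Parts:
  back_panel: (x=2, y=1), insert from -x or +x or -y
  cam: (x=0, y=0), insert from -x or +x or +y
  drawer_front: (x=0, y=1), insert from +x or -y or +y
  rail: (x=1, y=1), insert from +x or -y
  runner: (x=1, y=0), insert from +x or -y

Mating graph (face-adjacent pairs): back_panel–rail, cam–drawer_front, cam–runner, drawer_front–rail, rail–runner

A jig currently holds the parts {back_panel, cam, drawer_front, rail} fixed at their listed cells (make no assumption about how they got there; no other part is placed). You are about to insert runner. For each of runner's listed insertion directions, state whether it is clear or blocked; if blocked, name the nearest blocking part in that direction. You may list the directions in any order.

+x: ray from runner(1, 0) has no placed part ⇒ clear
-y: ray from runner(1, 0) has no placed part ⇒ clear

+x: clear; -y: clear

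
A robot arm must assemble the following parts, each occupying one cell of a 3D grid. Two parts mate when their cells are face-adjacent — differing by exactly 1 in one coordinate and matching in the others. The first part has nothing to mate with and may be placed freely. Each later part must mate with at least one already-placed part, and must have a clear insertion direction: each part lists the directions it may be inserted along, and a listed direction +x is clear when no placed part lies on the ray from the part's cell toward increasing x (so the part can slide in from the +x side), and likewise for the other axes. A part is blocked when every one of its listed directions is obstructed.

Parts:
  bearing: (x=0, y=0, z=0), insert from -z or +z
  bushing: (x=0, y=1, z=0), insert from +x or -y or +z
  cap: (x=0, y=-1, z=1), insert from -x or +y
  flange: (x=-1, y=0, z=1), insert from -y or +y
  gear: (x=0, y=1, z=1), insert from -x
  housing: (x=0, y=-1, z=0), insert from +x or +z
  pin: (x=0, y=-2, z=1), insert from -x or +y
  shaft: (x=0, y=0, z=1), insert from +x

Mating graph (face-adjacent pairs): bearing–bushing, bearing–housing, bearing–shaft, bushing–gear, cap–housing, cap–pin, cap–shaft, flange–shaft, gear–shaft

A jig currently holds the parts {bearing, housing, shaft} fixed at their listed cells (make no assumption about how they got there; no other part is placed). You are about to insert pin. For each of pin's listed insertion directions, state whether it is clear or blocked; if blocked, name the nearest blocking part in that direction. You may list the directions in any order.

+y: blocked by shaft; -x: clear

-x: ray from pin(0, -2, 1) has no placed part ⇒ clear
+y: nearest on ray is shaft@(0, 0, 1) ⇒ blocked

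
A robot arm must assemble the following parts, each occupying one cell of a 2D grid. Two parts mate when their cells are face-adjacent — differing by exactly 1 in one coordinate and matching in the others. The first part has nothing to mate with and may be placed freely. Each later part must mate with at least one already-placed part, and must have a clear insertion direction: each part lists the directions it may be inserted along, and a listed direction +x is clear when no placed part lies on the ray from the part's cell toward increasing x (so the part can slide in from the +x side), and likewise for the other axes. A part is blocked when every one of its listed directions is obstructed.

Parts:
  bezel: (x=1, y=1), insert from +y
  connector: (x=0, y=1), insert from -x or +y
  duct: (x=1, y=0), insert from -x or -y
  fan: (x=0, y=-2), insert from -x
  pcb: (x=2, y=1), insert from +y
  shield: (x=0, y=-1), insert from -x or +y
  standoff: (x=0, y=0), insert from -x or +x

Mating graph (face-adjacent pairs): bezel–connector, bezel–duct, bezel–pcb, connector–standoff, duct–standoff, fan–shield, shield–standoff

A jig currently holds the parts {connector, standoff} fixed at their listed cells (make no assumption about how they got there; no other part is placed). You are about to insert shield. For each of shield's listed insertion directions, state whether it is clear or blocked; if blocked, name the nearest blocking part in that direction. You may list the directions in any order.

+y: blocked by standoff; -x: clear

-x: ray from shield(0, -1) has no placed part ⇒ clear
+y: nearest on ray is standoff@(0, 0) ⇒ blocked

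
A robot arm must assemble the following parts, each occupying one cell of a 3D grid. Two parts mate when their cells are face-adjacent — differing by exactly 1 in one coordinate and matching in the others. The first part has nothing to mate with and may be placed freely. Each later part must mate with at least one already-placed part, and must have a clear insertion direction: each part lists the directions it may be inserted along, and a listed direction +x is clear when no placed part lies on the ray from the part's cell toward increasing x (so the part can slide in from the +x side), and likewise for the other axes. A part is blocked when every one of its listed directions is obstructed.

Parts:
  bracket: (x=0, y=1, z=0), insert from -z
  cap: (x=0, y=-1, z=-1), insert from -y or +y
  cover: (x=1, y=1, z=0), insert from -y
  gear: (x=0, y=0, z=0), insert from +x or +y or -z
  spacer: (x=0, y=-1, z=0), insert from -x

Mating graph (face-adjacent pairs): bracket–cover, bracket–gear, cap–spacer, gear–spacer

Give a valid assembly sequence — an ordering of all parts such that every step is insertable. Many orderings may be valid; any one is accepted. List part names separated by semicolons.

1. cap@(0, -1, -1) [-y clear] — {cap}
2. spacer@(0, -1, 0) [-x clear] — {cap, spacer}
3. gear@(0, 0, 0) [+x clear] — {cap, gear, spacer}
4. bracket@(0, 1, 0) [-z clear] — {bracket, cap, gear, spacer}
5. cover@(1, 1, 0) [-y clear] — {bracket, cap, cover, gear, spacer}

cap; spacer; gear; bracket; cover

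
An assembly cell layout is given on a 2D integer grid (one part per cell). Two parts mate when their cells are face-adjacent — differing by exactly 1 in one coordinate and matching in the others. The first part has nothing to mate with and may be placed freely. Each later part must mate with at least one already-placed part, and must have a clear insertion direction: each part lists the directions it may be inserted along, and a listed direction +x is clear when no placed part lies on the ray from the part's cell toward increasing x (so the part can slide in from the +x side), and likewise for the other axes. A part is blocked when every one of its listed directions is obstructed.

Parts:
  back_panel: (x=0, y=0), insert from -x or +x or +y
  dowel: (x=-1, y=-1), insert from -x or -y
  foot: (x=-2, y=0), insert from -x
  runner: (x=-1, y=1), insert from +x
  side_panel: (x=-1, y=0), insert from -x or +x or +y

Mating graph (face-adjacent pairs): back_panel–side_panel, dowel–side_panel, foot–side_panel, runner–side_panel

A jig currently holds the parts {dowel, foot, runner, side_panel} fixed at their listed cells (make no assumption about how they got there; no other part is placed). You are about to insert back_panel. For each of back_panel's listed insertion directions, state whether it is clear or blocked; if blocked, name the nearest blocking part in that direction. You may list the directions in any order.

+x: clear; +y: clear; -x: blocked by side_panel

-x: nearest on ray is side_panel@(-1, 0) ⇒ blocked
+x: ray from back_panel(0, 0) has no placed part ⇒ clear
+y: ray from back_panel(0, 0) has no placed part ⇒ clear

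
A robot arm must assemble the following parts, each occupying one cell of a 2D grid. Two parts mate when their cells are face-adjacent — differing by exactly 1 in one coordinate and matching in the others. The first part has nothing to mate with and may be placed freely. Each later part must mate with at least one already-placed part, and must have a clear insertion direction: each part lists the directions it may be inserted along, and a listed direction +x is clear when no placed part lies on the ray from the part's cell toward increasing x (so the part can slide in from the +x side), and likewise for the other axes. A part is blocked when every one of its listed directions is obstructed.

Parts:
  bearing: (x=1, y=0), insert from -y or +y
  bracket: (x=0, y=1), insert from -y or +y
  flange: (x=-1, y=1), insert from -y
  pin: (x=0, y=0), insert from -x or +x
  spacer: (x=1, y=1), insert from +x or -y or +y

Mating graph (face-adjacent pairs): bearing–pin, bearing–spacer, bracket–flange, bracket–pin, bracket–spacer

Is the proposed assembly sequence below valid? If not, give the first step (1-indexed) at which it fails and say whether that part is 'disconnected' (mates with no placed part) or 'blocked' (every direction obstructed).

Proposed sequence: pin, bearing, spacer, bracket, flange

1. pin@(0, 0) [-x clear] — {pin}
2. bearing@(1, 0) [-y clear] — {bearing, pin}
3. spacer@(1, 1) [+x clear] — {bearing, pin, spacer}
4. bracket@(0, 1) [+y clear] — {bearing, bracket, pin, spacer}
5. flange@(-1, 1) [-y clear] — {bearing, bracket, flange, pin, spacer}

Valid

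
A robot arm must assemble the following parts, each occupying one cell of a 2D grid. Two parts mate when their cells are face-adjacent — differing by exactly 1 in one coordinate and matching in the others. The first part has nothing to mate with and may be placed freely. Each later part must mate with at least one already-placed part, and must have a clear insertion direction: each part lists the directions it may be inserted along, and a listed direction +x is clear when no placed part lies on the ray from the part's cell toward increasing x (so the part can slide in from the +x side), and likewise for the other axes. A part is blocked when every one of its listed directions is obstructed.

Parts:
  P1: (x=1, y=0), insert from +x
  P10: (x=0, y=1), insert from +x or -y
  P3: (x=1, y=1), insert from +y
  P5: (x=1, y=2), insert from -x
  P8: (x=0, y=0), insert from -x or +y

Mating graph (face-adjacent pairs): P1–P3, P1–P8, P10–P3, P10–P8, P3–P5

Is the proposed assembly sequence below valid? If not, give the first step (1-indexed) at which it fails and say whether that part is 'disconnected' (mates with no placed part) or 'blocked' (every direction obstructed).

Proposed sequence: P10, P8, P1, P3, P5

1. P10@(0, 1) [+x clear] — {P10}
2. P8@(0, 0) [-x clear] — {P10, P8}
3. P1@(1, 0) [+x clear] — {P1, P10, P8}
4. P3@(1, 1) [+y clear] — {P1, P10, P3, P8}
5. P5@(1, 2) [-x clear] — {P1, P10, P3, P5, P8}

Valid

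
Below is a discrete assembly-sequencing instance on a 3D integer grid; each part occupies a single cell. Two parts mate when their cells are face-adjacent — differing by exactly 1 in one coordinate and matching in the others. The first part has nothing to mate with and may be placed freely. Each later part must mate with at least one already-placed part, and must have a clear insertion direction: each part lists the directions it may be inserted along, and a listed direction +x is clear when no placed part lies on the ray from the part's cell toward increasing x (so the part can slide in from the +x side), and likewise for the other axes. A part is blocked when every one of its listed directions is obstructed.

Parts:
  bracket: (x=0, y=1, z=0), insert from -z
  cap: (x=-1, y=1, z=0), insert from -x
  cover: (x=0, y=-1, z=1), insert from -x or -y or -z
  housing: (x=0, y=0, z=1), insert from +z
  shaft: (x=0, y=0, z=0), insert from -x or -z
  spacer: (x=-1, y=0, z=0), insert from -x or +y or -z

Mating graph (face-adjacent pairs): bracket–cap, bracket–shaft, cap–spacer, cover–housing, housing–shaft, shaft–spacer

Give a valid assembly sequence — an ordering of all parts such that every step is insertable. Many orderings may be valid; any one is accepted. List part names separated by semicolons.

bracket; shaft; spacer; cap; housing; cover

1. bracket@(0, 1, 0) [-z clear] — {bracket}
2. shaft@(0, 0, 0) [-x clear] — {bracket, shaft}
3. spacer@(-1, 0, 0) [-x clear] — {bracket, shaft, spacer}
4. cap@(-1, 1, 0) [-x clear] — {bracket, cap, shaft, spacer}
5. housing@(0, 0, 1) [+z clear] — {bracket, cap, housing, shaft, spacer}
6. cover@(0, -1, 1) [-x clear] — {bracket, cap, cover, housing, shaft, spacer}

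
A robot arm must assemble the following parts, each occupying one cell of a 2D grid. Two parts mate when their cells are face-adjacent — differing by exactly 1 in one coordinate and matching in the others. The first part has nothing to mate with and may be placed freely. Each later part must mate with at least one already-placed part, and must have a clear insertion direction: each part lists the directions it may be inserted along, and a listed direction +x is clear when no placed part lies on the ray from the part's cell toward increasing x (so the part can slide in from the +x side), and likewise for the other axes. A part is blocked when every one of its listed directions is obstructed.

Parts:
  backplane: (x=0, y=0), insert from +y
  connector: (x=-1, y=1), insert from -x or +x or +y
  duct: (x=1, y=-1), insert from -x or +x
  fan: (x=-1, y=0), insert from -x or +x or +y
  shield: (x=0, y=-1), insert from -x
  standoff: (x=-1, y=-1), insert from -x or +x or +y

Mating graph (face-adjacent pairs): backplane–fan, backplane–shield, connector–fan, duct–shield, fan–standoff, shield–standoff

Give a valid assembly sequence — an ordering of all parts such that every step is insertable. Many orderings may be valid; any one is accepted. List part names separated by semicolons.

1. backplane@(0, 0) [+y clear] — {backplane}
2. shield@(0, -1) [-x clear] — {backplane, shield}
3. standoff@(-1, -1) [-x clear] — {backplane, shield, standoff}
4. duct@(1, -1) [+x clear] — {backplane, duct, shield, standoff}
5. fan@(-1, 0) [-x clear] — {backplane, duct, fan, shield, standoff}
6. connector@(-1, 1) [-x clear] — {backplane, connector, duct, fan, shield, standoff}

backplane; shield; standoff; duct; fan; connector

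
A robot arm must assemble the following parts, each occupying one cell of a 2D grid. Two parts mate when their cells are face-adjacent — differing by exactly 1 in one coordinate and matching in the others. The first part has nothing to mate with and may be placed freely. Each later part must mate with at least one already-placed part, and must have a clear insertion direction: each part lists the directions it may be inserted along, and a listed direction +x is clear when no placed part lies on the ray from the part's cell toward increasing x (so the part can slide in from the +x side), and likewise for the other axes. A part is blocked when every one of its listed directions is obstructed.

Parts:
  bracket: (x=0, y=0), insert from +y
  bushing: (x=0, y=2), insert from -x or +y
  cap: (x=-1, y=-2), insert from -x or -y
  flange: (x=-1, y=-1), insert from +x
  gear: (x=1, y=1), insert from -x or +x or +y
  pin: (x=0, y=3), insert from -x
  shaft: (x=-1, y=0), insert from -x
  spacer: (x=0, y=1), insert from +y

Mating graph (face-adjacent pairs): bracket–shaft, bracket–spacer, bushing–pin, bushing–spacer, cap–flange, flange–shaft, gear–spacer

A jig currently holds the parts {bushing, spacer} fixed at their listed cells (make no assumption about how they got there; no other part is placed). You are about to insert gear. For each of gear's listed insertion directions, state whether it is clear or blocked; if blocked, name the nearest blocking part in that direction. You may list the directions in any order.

-x: nearest on ray is spacer@(0, 1) ⇒ blocked
+x: ray from gear(1, 1) has no placed part ⇒ clear
+y: ray from gear(1, 1) has no placed part ⇒ clear

+x: clear; +y: clear; -x: blocked by spacer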